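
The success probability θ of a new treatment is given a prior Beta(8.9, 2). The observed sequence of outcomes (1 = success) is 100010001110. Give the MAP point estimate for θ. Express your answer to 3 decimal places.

Prior: Beta(8.9, 2).
Data: 5 successes in 12 trials (from the sequence). The binomial likelihood contributes θ^5(1−θ)^7, so the posterior is Beta(8.9+5, 2+7) = Beta(13.9, 9).
For Beta(a, b) with a, b > 1 the mode is (a−1)/(a+b−2) = 12.9/20.9 ≈ 0.617.

θ̂_MAP = 0.617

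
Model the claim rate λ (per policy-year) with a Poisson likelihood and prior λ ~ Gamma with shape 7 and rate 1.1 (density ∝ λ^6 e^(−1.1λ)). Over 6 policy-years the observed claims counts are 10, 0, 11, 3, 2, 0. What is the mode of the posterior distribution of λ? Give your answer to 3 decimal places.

Σxᵢ = 10+0+11+3+2+0 = 26, with n = 6.
Posterior ∝ λ^6e^(−1.1λ) · λ^26e^(−6λ) = λ^32e^(−7.1λ), i.e. Gamma(shape=33, rate=7.1).
The mode of a Gamma(a, b) with a ≥ 1 (shape–rate) is (a−1)/b = 32/7.1 ≈ 4.507.

λ̂_MAP = 4.507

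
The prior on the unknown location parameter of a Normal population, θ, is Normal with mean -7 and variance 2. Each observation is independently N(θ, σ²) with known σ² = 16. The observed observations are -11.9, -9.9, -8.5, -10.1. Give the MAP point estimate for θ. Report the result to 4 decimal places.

θ̂_MAP = -8.0333

n = 4; x̄ = ((-11.9) + (-9.9) + (-8.5) + (-10.1))/4 = -40.4/4 = -10.1.
For a Normal prior and Normal likelihood with known variance, the posterior is Normal; its mode equals its mean, the precision-weighted average.
Prior precision 1/σ₀² = 1/2 = 0.5; data precision n/σ² = 4/16 = 0.25.
θ̂ = (0.5·(-7) + 0.25·(-10.1)) / (0.5 + 0.25) = (-6.025)/0.75 = -241/30 ≈ -8.0333.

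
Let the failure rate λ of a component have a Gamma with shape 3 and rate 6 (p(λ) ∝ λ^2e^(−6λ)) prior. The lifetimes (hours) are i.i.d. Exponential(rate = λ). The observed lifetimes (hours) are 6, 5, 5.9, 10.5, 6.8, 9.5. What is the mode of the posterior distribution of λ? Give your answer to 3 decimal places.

The Exponential(rate=λ) likelihood is ∝ λ^n e^(−λΣtᵢ). Here n = 6 and Σtᵢ = 6 + 5 + 5.9 + 10.5 + 6.8 + 9.5 = 43.7.
Posterior ∝ λ^2e^(−6λ) · λ^6e^(−43.7λ) = λ^8e^(−49.7λ), i.e. Gamma(9, 49.7).
Mode = (a−1)/b = 8/49.7 ≈ 0.161.

λ̂_MAP = 0.161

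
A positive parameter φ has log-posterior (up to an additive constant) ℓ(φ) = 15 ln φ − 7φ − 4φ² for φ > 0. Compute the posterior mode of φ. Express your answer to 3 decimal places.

ℓ'(φ) = 15/φ − 7 − 8φ. Setting this to zero and multiplying by φ: 8φ² + 7φ − 15 = 0.
φ = (−7 + √(7² + 4·8·15)) / (2·8) = (−7 + √529) / 16 = (−7 + 23)/16 = 1.
ℓ''(φ) = −15/φ² − 8 < 0, confirming a maximum.

φ̂_MAP = 1.000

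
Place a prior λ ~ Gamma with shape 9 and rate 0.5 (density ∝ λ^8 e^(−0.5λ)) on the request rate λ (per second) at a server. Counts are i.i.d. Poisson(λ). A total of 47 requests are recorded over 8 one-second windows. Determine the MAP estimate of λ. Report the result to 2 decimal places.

Σxᵢ = 47, n = 8.
Posterior ∝ λ^8e^(−0.5λ) · λ^47e^(−8λ) = λ^55e^(−8.5λ), i.e. Gamma(shape=56, rate=8.5).
The mode of a Gamma(a, b) with a ≥ 1 (shape–rate) is (a−1)/b = 55/8.5 ≈ 6.47.

λ̂_MAP = 6.47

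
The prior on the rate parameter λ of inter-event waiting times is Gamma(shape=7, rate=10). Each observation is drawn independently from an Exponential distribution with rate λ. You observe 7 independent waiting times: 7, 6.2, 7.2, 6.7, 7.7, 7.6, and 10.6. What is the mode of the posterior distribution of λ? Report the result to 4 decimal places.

The Exponential(rate=λ) likelihood is ∝ λ^n e^(−λΣtᵢ). Here n = 7 and Σtᵢ = 7 + 6.2 + 7.2 + 6.7 + 7.7 + 7.6 + 10.6 = 53.
Posterior ∝ λ^6e^(−10λ) · λ^7e^(−53λ) = λ^13e^(−63λ), i.e. Gamma(14, 63).
Mode = (a−1)/b = 13/63 ≈ 0.2063.

λ̂_MAP = 0.2063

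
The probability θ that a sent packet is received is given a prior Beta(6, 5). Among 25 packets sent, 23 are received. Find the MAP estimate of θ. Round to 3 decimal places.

Prior: Beta(6, 5).
Data: 23 successes in 25 trials. The binomial likelihood contributes θ^23(1−θ)^2, so the posterior is Beta(6+23, 5+2) = Beta(29, 7).
For Beta(a, b) with a, b > 1 the mode is (a−1)/(a+b−2) = 28/34 ≈ 0.824.

θ̂_MAP = 0.824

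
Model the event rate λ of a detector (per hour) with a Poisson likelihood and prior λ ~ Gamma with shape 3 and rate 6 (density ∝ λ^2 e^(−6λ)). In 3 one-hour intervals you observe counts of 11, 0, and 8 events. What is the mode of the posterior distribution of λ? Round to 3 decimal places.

Σxᵢ = 11+0+8 = 19, with n = 3.
Posterior ∝ λ^2e^(−6λ) · λ^19e^(−3λ) = λ^21e^(−9λ), i.e. Gamma(shape=22, rate=9).
The mode of a Gamma(a, b) with a ≥ 1 (shape–rate) is (a−1)/b = 21/9 ≈ 2.333.

λ̂_MAP = 2.333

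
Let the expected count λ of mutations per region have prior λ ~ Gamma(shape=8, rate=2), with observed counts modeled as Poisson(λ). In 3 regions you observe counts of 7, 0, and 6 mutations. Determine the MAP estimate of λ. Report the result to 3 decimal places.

λ̂_MAP = 4.000

Σxᵢ = 7+0+6 = 13, with n = 3.
Posterior ∝ λ^7e^(−2λ) · λ^13e^(−3λ) = λ^20e^(−5λ), i.e. Gamma(shape=21, rate=5).
The mode of a Gamma(a, b) with a ≥ 1 (shape–rate) is (a−1)/b = 20/5 ≈ 4.000.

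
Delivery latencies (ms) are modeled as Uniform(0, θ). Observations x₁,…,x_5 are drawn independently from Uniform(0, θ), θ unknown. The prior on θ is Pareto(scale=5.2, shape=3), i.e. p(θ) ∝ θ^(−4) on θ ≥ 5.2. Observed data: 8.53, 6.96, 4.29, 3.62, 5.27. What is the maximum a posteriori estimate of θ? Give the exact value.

θ̂_MAP = 8.53

The Uniform(0, θ) likelihood is θ^(−n) for θ ≥ max(xᵢ), zero otherwise. Here max(xᵢ) = 8.53.
Posterior ∝ θ^(−4) · θ^(−5) = θ^(−9) on θ ≥ max(5.2, 8.53) = 8.53.
This density is strictly decreasing in θ, so the posterior mode lies at the lower boundary of the support.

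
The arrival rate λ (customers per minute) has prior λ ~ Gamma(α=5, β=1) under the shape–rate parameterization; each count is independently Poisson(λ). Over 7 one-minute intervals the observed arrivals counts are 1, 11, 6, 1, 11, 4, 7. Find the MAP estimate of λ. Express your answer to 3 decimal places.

λ̂_MAP = 5.625

Σxᵢ = 1+11+6+1+11+4+7 = 41, with n = 7.
Posterior ∝ λ^4e^(−1λ) · λ^41e^(−7λ) = λ^45e^(−8λ), i.e. Gamma(shape=46, rate=8).
The mode of a Gamma(a, b) with a ≥ 1 (shape–rate) is (a−1)/b = 45/8 ≈ 5.625.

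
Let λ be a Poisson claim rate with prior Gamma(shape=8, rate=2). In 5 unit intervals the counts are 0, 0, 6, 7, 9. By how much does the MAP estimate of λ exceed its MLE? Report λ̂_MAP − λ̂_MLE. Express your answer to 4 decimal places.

Σxᵢ = 22. Posterior is Gamma(30, 7); MAP = (30−1)/7 = 29/7 ≈ 4.14286.
MLE = x̄ = 22/5 ≈ 4.40000.
Difference = 29/7 − 22/5 = -9/35 ≈ -0.2571.

MAP − MLE = -0.2571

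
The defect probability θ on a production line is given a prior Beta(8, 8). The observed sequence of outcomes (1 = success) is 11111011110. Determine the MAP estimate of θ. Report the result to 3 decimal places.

Prior: Beta(8, 8).
Data: 9 successes in 11 trials (from the sequence). The binomial likelihood contributes θ^9(1−θ)^2, so the posterior is Beta(8+9, 8+2) = Beta(17, 10).
For Beta(a, b) with a, b > 1 the mode is (a−1)/(a+b−2) = 16/25 ≈ 0.640.

θ̂_MAP = 0.640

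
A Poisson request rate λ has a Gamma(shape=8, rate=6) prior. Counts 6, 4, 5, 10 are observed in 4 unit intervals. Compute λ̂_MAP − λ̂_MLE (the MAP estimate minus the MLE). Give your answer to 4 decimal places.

MAP − MLE = -3.0500

Σxᵢ = 25. Posterior is Gamma(33, 10); MAP = (33−1)/10 = 32/10 ≈ 3.20000.
MLE = x̄ = 25/4 ≈ 6.25000.
Difference = 32/10 − 25/4 = -61/20 ≈ -3.0500.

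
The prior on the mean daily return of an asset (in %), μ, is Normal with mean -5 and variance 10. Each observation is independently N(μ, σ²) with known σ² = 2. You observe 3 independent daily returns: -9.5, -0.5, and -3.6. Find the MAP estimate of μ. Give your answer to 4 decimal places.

n = 3; x̄ = ((-9.5) + (-0.5) + (-3.6))/3 = -13.6/3 = -68/15 ≈ -4.5333.
For a Normal prior and Normal likelihood with known variance, the posterior is Normal; its mode equals its mean, the precision-weighted average.
Prior precision 1/σ₀² = 1/10 = 0.1; data precision n/σ² = 3/2 = 1.5.
μ̂ = (0.1·(-5) + 1.5·(-68/15)) / (0.1 + 1.5) = (-7.3)/1.6 = -4.5625.

μ̂_MAP = -4.5625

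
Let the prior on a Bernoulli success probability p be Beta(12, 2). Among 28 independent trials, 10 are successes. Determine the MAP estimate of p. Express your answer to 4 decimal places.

Prior: Beta(12, 2).
Data: 10 successes in 28 trials. The binomial likelihood contributes p^10(1−p)^18, so the posterior is Beta(12+10, 2+18) = Beta(22, 20).
For Beta(a, b) with a, b > 1 the mode is (a−1)/(a+b−2) = 21/40 ≈ 0.5250.

p̂_MAP = 0.5250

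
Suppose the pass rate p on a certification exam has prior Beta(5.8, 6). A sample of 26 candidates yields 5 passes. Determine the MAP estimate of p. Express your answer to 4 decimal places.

p̂_MAP = 0.2737

Prior: Beta(5.8, 6).
Data: 5 successes in 26 trials. The binomial likelihood contributes p^5(1−p)^21, so the posterior is Beta(5.8+5, 6+21) = Beta(10.8, 27).
For Beta(a, b) with a, b > 1 the mode is (a−1)/(a+b−2) = 9.8/35.8 ≈ 0.2737.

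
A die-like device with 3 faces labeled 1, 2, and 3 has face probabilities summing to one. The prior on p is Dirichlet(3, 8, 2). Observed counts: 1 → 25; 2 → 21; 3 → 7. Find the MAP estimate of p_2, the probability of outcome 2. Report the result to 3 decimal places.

MAP estimate: 0.444

The posterior is Dirichlet(αᵢ + nᵢ) = Dirichlet(28, 29, 9).
For a Dirichlet(a₁,…,a_K) with all aᵢ > 1, the mode has j-th component (aⱼ − 1)/(Σaᵢ − K).
Here Σaᵢ = 66 and K = 3, so p_2 = (29 − 1)/(66 − 3) = 28/63 ≈ 0.444.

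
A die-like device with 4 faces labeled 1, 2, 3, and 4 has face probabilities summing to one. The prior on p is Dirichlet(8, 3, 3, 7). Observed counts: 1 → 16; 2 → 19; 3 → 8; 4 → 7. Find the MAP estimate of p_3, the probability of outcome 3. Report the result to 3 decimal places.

The posterior is Dirichlet(αᵢ + nᵢ) = Dirichlet(24, 22, 11, 14).
For a Dirichlet(a₁,…,a_K) with all aᵢ > 1, the mode has j-th component (aⱼ − 1)/(Σaᵢ − K).
Here Σaᵢ = 71 and K = 4, so p_3 = (11 − 1)/(71 − 4) = 10/67 ≈ 0.149.

MAP estimate: 0.149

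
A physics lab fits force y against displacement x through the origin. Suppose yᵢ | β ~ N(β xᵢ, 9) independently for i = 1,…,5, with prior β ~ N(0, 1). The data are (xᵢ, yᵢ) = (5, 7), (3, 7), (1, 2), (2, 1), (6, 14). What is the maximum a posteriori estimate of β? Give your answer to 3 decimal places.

β̂_MAP = 1.714

log p(β | y) = −Σ(yᵢ − βxᵢ)²/(2·9) − β²/(2·1) + const.
Setting the derivative to zero: Σxᵢ(yᵢ − βxᵢ)/9 − β/1 = 0, so β = Σxᵢyᵢ / (Σxᵢ² + σ²/τ²).
Σxᵢyᵢ = 5·7 + 3·7 + 1·2 + 2·1 + 6·14 = 144; Σxᵢ² = 75; σ²/τ² = 9.
β̂_MAP = 144 / (75 + 9) = 144/84 ≈ 1.714.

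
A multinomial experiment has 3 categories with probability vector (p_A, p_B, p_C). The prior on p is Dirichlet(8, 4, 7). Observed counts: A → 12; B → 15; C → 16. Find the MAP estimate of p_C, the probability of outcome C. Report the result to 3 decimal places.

MAP estimate of p_C = 0.373

The posterior is Dirichlet(αᵢ + nᵢ) = Dirichlet(20, 19, 23).
For a Dirichlet(a₁,…,a_K) with all aᵢ > 1, the mode has j-th component (aⱼ − 1)/(Σaᵢ − K).
Here Σaᵢ = 62 and K = 3, so p_C = (23 − 1)/(62 − 3) = 22/59 ≈ 0.373.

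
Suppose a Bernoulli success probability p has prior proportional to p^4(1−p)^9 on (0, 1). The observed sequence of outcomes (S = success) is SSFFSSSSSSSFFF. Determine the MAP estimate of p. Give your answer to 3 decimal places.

p̂_MAP = 0.481

The prior density ∝ p^4(1−p)^9 is the kernel of Beta(5, 10).
Data: 9 successes in 14 trials (from the sequence). The binomial likelihood contributes p^9(1−p)^5, so the posterior is Beta(5+9, 10+5) = Beta(14, 15).
For Beta(a, b) with a, b > 1 the mode is (a−1)/(a+b−2) = 13/27 ≈ 0.481.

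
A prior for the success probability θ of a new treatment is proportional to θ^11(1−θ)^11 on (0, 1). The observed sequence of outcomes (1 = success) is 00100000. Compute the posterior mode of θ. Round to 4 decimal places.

The prior density ∝ θ^11(1−θ)^11 is the kernel of Beta(12, 12).
Data: 1 success in 8 trials (from the sequence). The binomial likelihood contributes θ(1−θ)^7, so the posterior is Beta(12+1, 12+7) = Beta(13, 19).
For Beta(a, b) with a, b > 1 the mode is (a−1)/(a+b−2) = 12/30 ≈ 0.4000.

θ̂_MAP = 0.4000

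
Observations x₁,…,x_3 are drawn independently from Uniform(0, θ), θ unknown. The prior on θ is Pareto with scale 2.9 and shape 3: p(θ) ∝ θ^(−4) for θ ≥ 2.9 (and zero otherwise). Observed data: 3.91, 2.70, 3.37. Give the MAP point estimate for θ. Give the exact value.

θ̂_MAP = 3.91

The Uniform(0, θ) likelihood is θ^(−n) for θ ≥ max(xᵢ), zero otherwise. Here max(xᵢ) = 3.91.
Posterior ∝ θ^(−4) · θ^(−3) = θ^(−7) on θ ≥ max(2.9, 3.91) = 3.91.
This density is strictly decreasing in θ, so the posterior mode lies at the lower boundary of the support.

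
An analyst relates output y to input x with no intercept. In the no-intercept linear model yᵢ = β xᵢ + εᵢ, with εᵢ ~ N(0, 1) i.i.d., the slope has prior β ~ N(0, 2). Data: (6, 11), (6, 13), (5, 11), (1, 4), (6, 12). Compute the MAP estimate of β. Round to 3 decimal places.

β̂_MAP = 2.045

log p(β | y) = −Σ(yᵢ − βxᵢ)²/(2·1) − β²/(2·2) + const.
Setting the derivative to zero: Σxᵢ(yᵢ − βxᵢ)/1 − β/2 = 0, so β = Σxᵢyᵢ / (Σxᵢ² + σ²/τ²).
Σxᵢyᵢ = 6·11 + 6·13 + 5·11 + 1·4 + 6·12 = 275; Σxᵢ² = 134; σ²/τ² = 0.5.
β̂_MAP = 275 / (134 + 0.5) = 275/134.5 ≈ 2.045.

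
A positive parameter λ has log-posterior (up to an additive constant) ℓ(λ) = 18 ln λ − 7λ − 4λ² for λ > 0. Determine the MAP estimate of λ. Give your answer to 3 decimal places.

λ̂_MAP = 1.125

ℓ'(λ) = 18/λ − 7 − 8λ. Setting this to zero and multiplying by λ: 8λ² + 7λ − 18 = 0.
λ = (−7 + √(7² + 4·8·18)) / (2·8) = (−7 + √625) / 16 = (−7 + 25)/16 = 9/8.
ℓ''(λ) = −18/λ² − 8 < 0, confirming a maximum.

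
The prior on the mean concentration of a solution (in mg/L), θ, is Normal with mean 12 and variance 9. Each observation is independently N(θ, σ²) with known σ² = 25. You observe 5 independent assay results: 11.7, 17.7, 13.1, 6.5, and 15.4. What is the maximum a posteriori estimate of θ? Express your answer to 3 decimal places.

n = 5; x̄ = (11.7 + 17.7 + 13.1 + 6.5 + 15.4)/5 = 64.4/5 = 12.88.
For a Normal prior and Normal likelihood with known variance, the posterior is Normal; its mode equals its mean, the precision-weighted average.
Prior precision 1/σ₀² = 1/9; data precision n/σ² = 5/25 = 0.2.
θ̂ = ((1/9)·12 + 0.2·12.88) / (1/9 + 0.2) = (1466/375)/(14/45) = 2199/175 ≈ 12.566.

θ̂_MAP = 12.566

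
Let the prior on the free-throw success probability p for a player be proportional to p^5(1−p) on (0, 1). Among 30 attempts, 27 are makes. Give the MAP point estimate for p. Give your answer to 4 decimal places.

p̂_MAP = 0.8889

The prior density ∝ p^5(1−p)^1 is the kernel of Beta(6, 2).
Data: 27 successes in 30 trials. The binomial likelihood contributes p^27(1−p)^3, so the posterior is Beta(6+27, 2+3) = Beta(33, 5).
For Beta(a, b) with a, b > 1 the mode is (a−1)/(a+b−2) = 32/36 ≈ 0.8889.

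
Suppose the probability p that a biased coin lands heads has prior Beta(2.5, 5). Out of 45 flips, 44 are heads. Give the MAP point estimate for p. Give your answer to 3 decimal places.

p̂_MAP = 0.901

Prior: Beta(2.5, 5).
Data: 44 successes in 45 trials. The binomial likelihood contributes p^44(1−p)^1, so the posterior is Beta(2.5+44, 5+1) = Beta(46.5, 6).
For Beta(a, b) with a, b > 1 the mode is (a−1)/(a+b−2) = 45.5/50.5 ≈ 0.901.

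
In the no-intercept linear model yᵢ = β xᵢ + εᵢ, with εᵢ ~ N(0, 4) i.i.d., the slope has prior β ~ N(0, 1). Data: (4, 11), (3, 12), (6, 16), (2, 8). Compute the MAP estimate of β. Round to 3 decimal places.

log p(β | y) = −Σ(yᵢ − βxᵢ)²/(2·4) − β²/(2·1) + const.
Setting the derivative to zero: Σxᵢ(yᵢ − βxᵢ)/4 − β/1 = 0, so β = Σxᵢyᵢ / (Σxᵢ² + σ²/τ²).
Σxᵢyᵢ = 4·11 + 3·12 + 6·16 + 2·8 = 192; Σxᵢ² = 65; σ²/τ² = 4.
β̂_MAP = 192 / (65 + 4) = 192/69 ≈ 2.783.

β̂_MAP = 2.783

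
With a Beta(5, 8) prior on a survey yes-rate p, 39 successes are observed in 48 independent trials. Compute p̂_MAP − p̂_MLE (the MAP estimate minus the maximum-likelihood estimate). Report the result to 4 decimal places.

MAP − MLE = -0.0837

Posterior is Beta(44, 17); MAP = (44−1)/(61−2) = 43/59 ≈ 0.72881.
MLE ignores the prior: p̂_MLE = k/n = 39/48 ≈ 0.81250.
Difference = 43/59 − 39/48 = -79/944 ≈ -0.0837.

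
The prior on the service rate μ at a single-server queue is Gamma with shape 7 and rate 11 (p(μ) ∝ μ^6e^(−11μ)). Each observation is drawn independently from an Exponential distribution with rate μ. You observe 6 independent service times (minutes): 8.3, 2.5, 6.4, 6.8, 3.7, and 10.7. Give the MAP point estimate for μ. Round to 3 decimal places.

The Exponential(rate=μ) likelihood is ∝ μ^n e^(−μΣtᵢ). Here n = 6 and Σtᵢ = 8.3 + 2.5 + 6.4 + 6.8 + 3.7 + 10.7 = 38.4.
Posterior ∝ μ^6e^(−11μ) · μ^6e^(−38.4μ) = μ^12e^(−49.4μ), i.e. Gamma(13, 49.4).
Mode = (a−1)/b = 12/49.4 ≈ 0.243.

μ̂_MAP = 0.243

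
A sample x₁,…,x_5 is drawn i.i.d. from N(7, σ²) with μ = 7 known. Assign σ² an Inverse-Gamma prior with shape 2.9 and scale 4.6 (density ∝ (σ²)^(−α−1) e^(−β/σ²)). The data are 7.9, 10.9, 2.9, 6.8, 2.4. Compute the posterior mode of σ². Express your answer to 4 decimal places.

σ̂²_MAP = 4.9398

Sum of squared deviations about the known mean: SS = (7.9−7)² + (10.9−7)² + (2.9−7)² + (6.8−7)² + (2.4−7)² = 54.03.
The Normal likelihood contributes (σ²)^(−n/2) exp(−SS/(2σ²)), so the posterior is Inverse-Gamma(α + n/2, β + SS/2) = Inverse-Gamma(5.4, 31.615).
The mode of Inverse-Gamma(a, b) is b/(a+1) = 31.615/6.4 ≈ 4.9398.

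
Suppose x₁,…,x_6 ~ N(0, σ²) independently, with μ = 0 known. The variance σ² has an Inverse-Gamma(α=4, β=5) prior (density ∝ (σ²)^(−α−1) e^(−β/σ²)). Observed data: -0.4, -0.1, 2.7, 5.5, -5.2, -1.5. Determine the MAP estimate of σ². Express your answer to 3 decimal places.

Sum of squared deviations about the known mean: SS = (-0.4−0)² + (-0.1−0)² + (2.7−0)² + (5.5−0)² + (-5.2−0)² + (-1.5−0)² = 67.
The Normal likelihood contributes (σ²)^(−n/2) exp(−SS/(2σ²)), so the posterior is Inverse-Gamma(α + n/2, β + SS/2) = Inverse-Gamma(7, 38.5).
The mode of Inverse-Gamma(a, b) is b/(a+1) = 38.5/8 ≈ 4.813.

σ̂²_MAP = 4.813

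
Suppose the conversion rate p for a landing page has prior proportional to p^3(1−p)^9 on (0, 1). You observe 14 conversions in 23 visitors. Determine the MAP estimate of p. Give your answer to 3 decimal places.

The prior density ∝ p^3(1−p)^9 is the kernel of Beta(4, 10).
Data: 14 successes in 23 trials. The binomial likelihood contributes p^14(1−p)^9, so the posterior is Beta(4+14, 10+9) = Beta(18, 19).
For Beta(a, b) with a, b > 1 the mode is (a−1)/(a+b−2) = 17/35 ≈ 0.486.

p̂_MAP = 0.486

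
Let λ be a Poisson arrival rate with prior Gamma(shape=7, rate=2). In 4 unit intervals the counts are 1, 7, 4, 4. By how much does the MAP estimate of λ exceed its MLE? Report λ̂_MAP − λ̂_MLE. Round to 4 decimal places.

MAP − MLE = -0.3333

Σxᵢ = 16. Posterior is Gamma(23, 6); MAP = (23−1)/6 = 22/6 ≈ 3.66667.
MLE = x̄ = 16/4 ≈ 4.00000.
Difference = 22/6 − 16/4 = -1/3 ≈ -0.3333.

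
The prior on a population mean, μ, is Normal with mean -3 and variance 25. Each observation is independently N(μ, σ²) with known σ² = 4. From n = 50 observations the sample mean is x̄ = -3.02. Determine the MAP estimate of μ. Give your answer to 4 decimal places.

μ̂_MAP = -3.0199

n = 50, x̄ = -3.02.
For a Normal prior and Normal likelihood with known variance, the posterior is Normal; its mode equals its mean, the precision-weighted average.
Prior precision 1/σ₀² = 1/25 = 0.04; data precision n/σ² = 50/4 = 12.5.
μ̂ = (0.04·(-3) + 12.5·(-3.02)) / (0.04 + 12.5) = (-37.87)/12.54 = -3787/1254 ≈ -3.0199.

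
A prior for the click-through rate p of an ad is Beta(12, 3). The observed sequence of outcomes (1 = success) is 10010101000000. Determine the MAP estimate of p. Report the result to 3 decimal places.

p̂_MAP = 0.556

Prior: Beta(12, 3).
Data: 4 successes in 14 trials (from the sequence). The binomial likelihood contributes p^4(1−p)^10, so the posterior is Beta(12+4, 3+10) = Beta(16, 13).
For Beta(a, b) with a, b > 1 the mode is (a−1)/(a+b−2) = 15/27 ≈ 0.556.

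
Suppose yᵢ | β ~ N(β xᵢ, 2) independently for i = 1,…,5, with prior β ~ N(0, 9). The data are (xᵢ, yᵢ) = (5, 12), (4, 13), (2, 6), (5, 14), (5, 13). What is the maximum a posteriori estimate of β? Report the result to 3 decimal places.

log p(β | y) = −Σ(yᵢ − βxᵢ)²/(2·2) − β²/(2·9) + const.
Setting the derivative to zero: Σxᵢ(yᵢ − βxᵢ)/2 − β/9 = 0, so β = Σxᵢyᵢ / (Σxᵢ² + σ²/τ²).
Σxᵢyᵢ = 5·12 + 4·13 + 2·6 + 5·14 + 5·13 = 259; Σxᵢ² = 95; σ²/τ² = 2/9.
β̂_MAP = 259 / (95 + 2/9) = 259/(857/9) = 2331/857 ≈ 2.720.

β̂_MAP = 2.720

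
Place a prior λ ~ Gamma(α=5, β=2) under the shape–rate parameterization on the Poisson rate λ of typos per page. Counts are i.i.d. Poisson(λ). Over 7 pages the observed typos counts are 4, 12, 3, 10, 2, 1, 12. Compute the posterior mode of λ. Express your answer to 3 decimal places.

λ̂_MAP = 5.333

Σxᵢ = 4+12+3+10+2+1+12 = 44, with n = 7.
Posterior ∝ λ^4e^(−2λ) · λ^44e^(−7λ) = λ^48e^(−9λ), i.e. Gamma(shape=49, rate=9).
The mode of a Gamma(a, b) with a ≥ 1 (shape–rate) is (a−1)/b = 48/9 ≈ 5.333.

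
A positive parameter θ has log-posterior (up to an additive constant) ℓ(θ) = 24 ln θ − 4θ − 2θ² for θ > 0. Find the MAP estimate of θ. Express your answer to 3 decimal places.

θ̂_MAP = 2.000

ℓ'(θ) = 24/θ − 4 − 4θ. Setting this to zero and multiplying by θ: 4θ² + 4θ − 24 = 0.
θ = (−4 + √(4² + 4·4·24)) / (2·4) = (−4 + √400) / 8 = (−4 + 20)/8 = 2.
ℓ''(θ) = −24/θ² − 4 < 0, confirming a maximum.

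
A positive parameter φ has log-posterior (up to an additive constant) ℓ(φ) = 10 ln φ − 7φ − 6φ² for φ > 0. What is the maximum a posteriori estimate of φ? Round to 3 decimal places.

ℓ'(φ) = 10/φ − 7 − 12φ. Setting this to zero and multiplying by φ: 12φ² + 7φ − 10 = 0.
φ = (−7 + √(7² + 4·12·10)) / (2·12) = (−7 + √529) / 24 = (−7 + 23)/24 = 2/3.
ℓ''(φ) = −10/φ² − 12 < 0, confirming a maximum.

φ̂_MAP = 0.667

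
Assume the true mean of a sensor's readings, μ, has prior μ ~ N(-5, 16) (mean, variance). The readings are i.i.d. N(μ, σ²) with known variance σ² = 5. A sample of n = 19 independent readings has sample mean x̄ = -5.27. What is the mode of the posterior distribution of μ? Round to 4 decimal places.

μ̂_MAP = -5.2656

n = 19, x̄ = -5.27.
For a Normal prior and Normal likelihood with known variance, the posterior is Normal; its mode equals its mean, the precision-weighted average.
Prior precision 1/σ₀² = 1/16 = 0.0625; data precision n/σ² = 19/5 = 3.8.
μ̂ = (0.0625·(-5) + 3.8·(-5.27)) / (0.0625 + 3.8) = (-20.3385)/3.8625 = -13559/2575 ≈ -5.2656.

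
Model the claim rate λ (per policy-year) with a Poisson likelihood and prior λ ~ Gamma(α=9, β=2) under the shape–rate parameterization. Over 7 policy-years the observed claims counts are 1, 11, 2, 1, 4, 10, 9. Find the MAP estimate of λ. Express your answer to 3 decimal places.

λ̂_MAP = 5.111

Σxᵢ = 1+11+2+1+4+10+9 = 38, with n = 7.
Posterior ∝ λ^8e^(−2λ) · λ^38e^(−7λ) = λ^46e^(−9λ), i.e. Gamma(shape=47, rate=9).
The mode of a Gamma(a, b) with a ≥ 1 (shape–rate) is (a−1)/b = 46/9 ≈ 5.111.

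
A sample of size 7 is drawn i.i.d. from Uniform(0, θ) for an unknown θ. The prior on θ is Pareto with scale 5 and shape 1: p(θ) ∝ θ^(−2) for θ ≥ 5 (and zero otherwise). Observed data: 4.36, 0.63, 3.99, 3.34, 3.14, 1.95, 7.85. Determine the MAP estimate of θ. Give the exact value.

θ̂_MAP = 7.85

The Uniform(0, θ) likelihood is θ^(−n) for θ ≥ max(xᵢ), zero otherwise. Here max(xᵢ) = 7.85.
Posterior ∝ θ^(−2) · θ^(−7) = θ^(−9) on θ ≥ max(5, 7.85) = 7.85.
This density is strictly decreasing in θ, so the posterior mode lies at the lower boundary of the support.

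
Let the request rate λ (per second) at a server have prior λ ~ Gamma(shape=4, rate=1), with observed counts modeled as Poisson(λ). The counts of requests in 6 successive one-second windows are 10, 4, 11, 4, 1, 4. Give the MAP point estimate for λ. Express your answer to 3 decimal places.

λ̂_MAP = 5.286

Σxᵢ = 10+4+11+4+1+4 = 34, with n = 6.
Posterior ∝ λ^3e^(−1λ) · λ^34e^(−6λ) = λ^37e^(−7λ), i.e. Gamma(shape=38, rate=7).
The mode of a Gamma(a, b) with a ≥ 1 (shape–rate) is (a−1)/b = 37/7 ≈ 5.286.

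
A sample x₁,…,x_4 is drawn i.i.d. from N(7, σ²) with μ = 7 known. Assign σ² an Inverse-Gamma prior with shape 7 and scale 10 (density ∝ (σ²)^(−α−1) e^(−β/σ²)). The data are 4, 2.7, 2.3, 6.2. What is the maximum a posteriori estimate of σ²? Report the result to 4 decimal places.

Sum of squared deviations about the known mean: SS = (4−7)² + (2.7−7)² + (2.3−7)² + (6.2−7)² = 50.22.
The Normal likelihood contributes (σ²)^(−n/2) exp(−SS/(2σ²)), so the posterior is Inverse-Gamma(α + n/2, β + SS/2) = Inverse-Gamma(9, 35.11).
The mode of Inverse-Gamma(a, b) is b/(a+1) = 35.11/10 ≈ 3.5110.

σ̂²_MAP = 3.5110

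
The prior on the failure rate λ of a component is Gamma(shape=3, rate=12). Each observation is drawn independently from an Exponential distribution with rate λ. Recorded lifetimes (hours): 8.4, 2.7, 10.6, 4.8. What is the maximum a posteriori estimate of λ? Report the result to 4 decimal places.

λ̂_MAP = 0.1558

The Exponential(rate=λ) likelihood is ∝ λ^n e^(−λΣtᵢ). Here n = 4 and Σtᵢ = 8.4 + 2.7 + 10.6 + 4.8 = 26.5.
Posterior ∝ λ^2e^(−12λ) · λ^4e^(−26.5λ) = λ^6e^(−38.5λ), i.e. Gamma(7, 38.5).
Mode = (a−1)/b = 6/38.5 ≈ 0.1558.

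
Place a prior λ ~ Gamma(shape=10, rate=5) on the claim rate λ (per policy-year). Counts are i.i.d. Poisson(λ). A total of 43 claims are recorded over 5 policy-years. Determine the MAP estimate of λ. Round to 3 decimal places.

λ̂_MAP = 5.200

Σxᵢ = 43, n = 5.
Posterior ∝ λ^9e^(−5λ) · λ^43e^(−5λ) = λ^52e^(−10λ), i.e. Gamma(shape=53, rate=10).
The mode of a Gamma(a, b) with a ≥ 1 (shape–rate) is (a−1)/b = 52/10 ≈ 5.200.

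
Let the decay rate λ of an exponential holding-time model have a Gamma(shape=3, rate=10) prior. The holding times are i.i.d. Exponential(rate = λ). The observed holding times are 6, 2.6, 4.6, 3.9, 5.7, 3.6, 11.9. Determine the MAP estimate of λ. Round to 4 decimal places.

The Exponential(rate=λ) likelihood is ∝ λ^n e^(−λΣtᵢ). Here n = 7 and Σtᵢ = 6 + 2.6 + 4.6 + 3.9 + 5.7 + 3.6 + 11.9 = 38.3.
Posterior ∝ λ^2e^(−10λ) · λ^7e^(−38.3λ) = λ^9e^(−48.3λ), i.e. Gamma(10, 48.3).
Mode = (a−1)/b = 9/48.3 ≈ 0.1863.

λ̂_MAP = 0.1863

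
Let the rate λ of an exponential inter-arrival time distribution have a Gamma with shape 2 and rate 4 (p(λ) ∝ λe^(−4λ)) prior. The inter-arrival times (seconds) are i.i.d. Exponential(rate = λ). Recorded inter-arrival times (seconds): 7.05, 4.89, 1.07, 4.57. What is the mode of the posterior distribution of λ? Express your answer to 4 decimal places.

λ̂_MAP = 0.2317

The Exponential(rate=λ) likelihood is ∝ λ^n e^(−λΣtᵢ). Here n = 4 and Σtᵢ = 7.05 + 4.89 + 1.07 + 4.57 = 17.58.
Posterior ∝ λe^(−4λ) · λ^4e^(−17.58λ) = λ^5e^(−21.58λ), i.e. Gamma(6, 21.58).
Mode = (a−1)/b = 5/21.58 ≈ 0.2317.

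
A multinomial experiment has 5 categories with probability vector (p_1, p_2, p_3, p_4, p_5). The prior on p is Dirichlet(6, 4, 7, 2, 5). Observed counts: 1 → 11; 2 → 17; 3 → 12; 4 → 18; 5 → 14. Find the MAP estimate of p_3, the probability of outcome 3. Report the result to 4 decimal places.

The posterior is Dirichlet(αᵢ + nᵢ) = Dirichlet(17, 21, 19, 20, 19).
For a Dirichlet(a₁,…,a_K) with all aᵢ > 1, the mode has j-th component (aⱼ − 1)/(Σaᵢ − K).
Here Σaᵢ = 96 and K = 5, so p_3 = (19 − 1)/(96 − 5) = 18/91 ≈ 0.1978.

MAP estimate: 0.1978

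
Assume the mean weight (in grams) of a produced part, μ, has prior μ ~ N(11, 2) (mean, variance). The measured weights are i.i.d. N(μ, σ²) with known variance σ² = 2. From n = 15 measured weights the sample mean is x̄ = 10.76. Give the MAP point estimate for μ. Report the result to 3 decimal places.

n = 15, x̄ = 10.76.
For a Normal prior and Normal likelihood with known variance, the posterior is Normal; its mode equals its mean, the precision-weighted average.
Prior precision 1/σ₀² = 1/2 = 0.5; data precision n/σ² = 15/2 = 7.5.
μ̂ = (0.5·11 + 7.5·10.76) / (0.5 + 7.5) = 86.2/8 = 10.775.

μ̂_MAP = 10.775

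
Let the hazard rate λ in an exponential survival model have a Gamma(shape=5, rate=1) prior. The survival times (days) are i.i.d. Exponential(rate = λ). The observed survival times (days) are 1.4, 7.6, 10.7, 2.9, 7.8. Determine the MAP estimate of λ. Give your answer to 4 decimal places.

λ̂_MAP = 0.2866

The Exponential(rate=λ) likelihood is ∝ λ^n e^(−λΣtᵢ). Here n = 5 and Σtᵢ = 1.4 + 7.6 + 10.7 + 2.9 + 7.8 = 30.4.
Posterior ∝ λ^4e^(−1λ) · λ^5e^(−30.4λ) = λ^9e^(−31.4λ), i.e. Gamma(10, 31.4).
Mode = (a−1)/b = 9/31.4 ≈ 0.2866.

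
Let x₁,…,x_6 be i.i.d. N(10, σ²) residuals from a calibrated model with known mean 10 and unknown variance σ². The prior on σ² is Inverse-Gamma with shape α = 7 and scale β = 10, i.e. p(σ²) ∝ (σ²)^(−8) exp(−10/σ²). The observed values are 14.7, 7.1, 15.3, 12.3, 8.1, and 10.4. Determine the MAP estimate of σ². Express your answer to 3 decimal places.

Sum of squared deviations about the known mean: SS = (14.7−10)² + (7.1−10)² + (15.3−10)² + (12.3−10)² + (8.1−10)² + (10.4−10)² = 67.65.
The Normal likelihood contributes (σ²)^(−n/2) exp(−SS/(2σ²)), so the posterior is Inverse-Gamma(α + n/2, β + SS/2) = Inverse-Gamma(10, 43.825).
The mode of Inverse-Gamma(a, b) is b/(a+1) = 43.825/11 ≈ 3.984.

σ̂²_MAP = 3.984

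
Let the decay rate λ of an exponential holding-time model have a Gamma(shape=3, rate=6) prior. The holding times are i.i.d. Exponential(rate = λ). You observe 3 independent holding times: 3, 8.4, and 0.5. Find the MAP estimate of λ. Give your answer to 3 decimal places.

The Exponential(rate=λ) likelihood is ∝ λ^n e^(−λΣtᵢ). Here n = 3 and Σtᵢ = 3 + 8.4 + 0.5 = 11.9.
Posterior ∝ λ^2e^(−6λ) · λ^3e^(−11.9λ) = λ^5e^(−17.9λ), i.e. Gamma(6, 17.9).
Mode = (a−1)/b = 5/17.9 ≈ 0.279.

λ̂_MAP = 0.279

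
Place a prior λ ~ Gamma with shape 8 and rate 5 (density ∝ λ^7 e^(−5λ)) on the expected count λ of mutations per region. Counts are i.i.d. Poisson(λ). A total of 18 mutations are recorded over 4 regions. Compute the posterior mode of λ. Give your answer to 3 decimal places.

λ̂_MAP = 2.778

Σxᵢ = 18, n = 4.
Posterior ∝ λ^7e^(−5λ) · λ^18e^(−4λ) = λ^25e^(−9λ), i.e. Gamma(shape=26, rate=9).
The mode of a Gamma(a, b) with a ≥ 1 (shape–rate) is (a−1)/b = 25/9 ≈ 2.778.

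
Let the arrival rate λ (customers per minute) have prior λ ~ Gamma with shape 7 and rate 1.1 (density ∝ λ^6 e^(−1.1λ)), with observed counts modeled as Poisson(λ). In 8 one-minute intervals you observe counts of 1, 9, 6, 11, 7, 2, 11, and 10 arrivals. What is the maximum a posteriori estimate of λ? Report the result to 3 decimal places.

Σxᵢ = 1+9+6+11+7+2+11+10 = 57, with n = 8.
Posterior ∝ λ^6e^(−1.1λ) · λ^57e^(−8λ) = λ^63e^(−9.1λ), i.e. Gamma(shape=64, rate=9.1).
The mode of a Gamma(a, b) with a ≥ 1 (shape–rate) is (a−1)/b = 63/9.1 ≈ 6.923.

λ̂_MAP = 6.923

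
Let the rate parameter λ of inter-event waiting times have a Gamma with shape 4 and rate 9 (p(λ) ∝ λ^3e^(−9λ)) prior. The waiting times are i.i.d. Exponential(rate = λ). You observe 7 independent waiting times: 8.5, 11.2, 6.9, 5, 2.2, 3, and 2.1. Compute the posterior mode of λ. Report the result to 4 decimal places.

The Exponential(rate=λ) likelihood is ∝ λ^n e^(−λΣtᵢ). Here n = 7 and Σtᵢ = 8.5 + 11.2 + 6.9 + 5 + 2.2 + 3 + 2.1 = 38.9.
Posterior ∝ λ^3e^(−9λ) · λ^7e^(−38.9λ) = λ^10e^(−47.9λ), i.e. Gamma(11, 47.9).
Mode = (a−1)/b = 10/47.9 ≈ 0.2088.

λ̂_MAP = 0.2088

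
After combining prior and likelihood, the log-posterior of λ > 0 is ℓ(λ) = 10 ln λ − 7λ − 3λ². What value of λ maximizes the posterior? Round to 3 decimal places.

λ̂_MAP = 0.833

ℓ'(λ) = 10/λ − 7 − 6λ. Setting this to zero and multiplying by λ: 6λ² + 7λ − 10 = 0.
λ = (−7 + √(7² + 4·6·10)) / (2·6) = (−7 + √289) / 12 = (−7 + 17)/12 = 5/6.
ℓ''(λ) = −10/λ² − 6 < 0, confirming a maximum.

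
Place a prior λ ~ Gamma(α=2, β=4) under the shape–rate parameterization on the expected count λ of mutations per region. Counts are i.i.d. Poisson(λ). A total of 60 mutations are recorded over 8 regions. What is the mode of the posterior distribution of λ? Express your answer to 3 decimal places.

Σxᵢ = 60, n = 8.
Posterior ∝ λe^(−4λ) · λ^60e^(−8λ) = λ^61e^(−12λ), i.e. Gamma(shape=62, rate=12).
The mode of a Gamma(a, b) with a ≥ 1 (shape–rate) is (a−1)/b = 61/12 ≈ 5.083.

λ̂_MAP = 5.083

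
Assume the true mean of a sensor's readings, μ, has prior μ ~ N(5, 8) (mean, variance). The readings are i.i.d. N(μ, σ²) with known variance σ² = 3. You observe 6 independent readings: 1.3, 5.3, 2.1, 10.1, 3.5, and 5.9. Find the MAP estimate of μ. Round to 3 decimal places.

n = 6; x̄ = (1.3 + 5.3 + 2.1 + 10.1 + 3.5 + 5.9)/6 = 28.2/6 = 4.7.
For a Normal prior and Normal likelihood with known variance, the posterior is Normal; its mode equals its mean, the precision-weighted average.
Prior precision 1/σ₀² = 1/8 = 0.125; data precision n/σ² = 6/3 = 2.
μ̂ = (0.125·5 + 2·4.7) / (0.125 + 2) = 10.025/2.125 = 401/85 ≈ 4.718.

μ̂_MAP = 4.718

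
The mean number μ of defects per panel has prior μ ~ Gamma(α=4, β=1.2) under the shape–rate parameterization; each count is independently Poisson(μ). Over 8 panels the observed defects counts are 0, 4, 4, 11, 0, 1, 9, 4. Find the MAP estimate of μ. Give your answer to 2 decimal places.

μ̂_MAP = 3.91

Σxᵢ = 0+4+4+11+0+1+9+4 = 33, with n = 8.
Posterior ∝ μ^3e^(−1.2μ) · μ^33e^(−8μ) = μ^36e^(−9.2μ), i.e. Gamma(shape=37, rate=9.2).
The mode of a Gamma(a, b) with a ≥ 1 (shape–rate) is (a−1)/b = 36/9.2 ≈ 3.91.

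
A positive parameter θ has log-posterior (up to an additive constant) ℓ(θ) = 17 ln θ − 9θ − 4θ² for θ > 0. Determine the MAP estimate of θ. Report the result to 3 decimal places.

ℓ'(θ) = 17/θ − 9 − 8θ. Setting this to zero and multiplying by θ: 8θ² + 9θ − 17 = 0.
θ = (−9 + √(9² + 4·8·17)) / (2·8) = (−9 + √625) / 16 = (−9 + 25)/16 = 1.
ℓ''(θ) = −17/θ² − 8 < 0, confirming a maximum.

θ̂_MAP = 1.000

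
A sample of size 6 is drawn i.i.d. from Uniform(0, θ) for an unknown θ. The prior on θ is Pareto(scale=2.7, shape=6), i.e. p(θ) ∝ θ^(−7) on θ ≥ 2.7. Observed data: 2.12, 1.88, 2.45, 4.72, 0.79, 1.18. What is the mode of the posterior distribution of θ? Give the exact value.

The Uniform(0, θ) likelihood is θ^(−n) for θ ≥ max(xᵢ), zero otherwise. Here max(xᵢ) = 4.72.
Posterior ∝ θ^(−7) · θ^(−6) = θ^(−13) on θ ≥ max(2.7, 4.72) = 4.72.
This density is strictly decreasing in θ, so the posterior mode lies at the lower boundary of the support.

θ̂_MAP = 4.72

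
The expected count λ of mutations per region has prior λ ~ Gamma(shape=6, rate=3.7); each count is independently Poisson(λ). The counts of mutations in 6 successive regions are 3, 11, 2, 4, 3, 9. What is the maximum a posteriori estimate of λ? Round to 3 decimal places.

Σxᵢ = 3+11+2+4+3+9 = 32, with n = 6.
Posterior ∝ λ^5e^(−3.7λ) · λ^32e^(−6λ) = λ^37e^(−9.7λ), i.e. Gamma(shape=38, rate=9.7).
The mode of a Gamma(a, b) with a ≥ 1 (shape–rate) is (a−1)/b = 37/9.7 ≈ 3.814.

λ̂_MAP = 3.814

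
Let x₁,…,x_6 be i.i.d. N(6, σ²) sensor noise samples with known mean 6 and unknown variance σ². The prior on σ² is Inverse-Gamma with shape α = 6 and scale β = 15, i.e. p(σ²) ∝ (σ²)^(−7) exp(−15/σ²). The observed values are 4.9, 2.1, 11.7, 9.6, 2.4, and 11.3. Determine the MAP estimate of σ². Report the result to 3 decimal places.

σ̂²_MAP = 6.646

Sum of squared deviations about the known mean: SS = (4.9−6)² + (2.1−6)² + (11.7−6)² + (9.6−6)² + (2.4−6)² + (11.3−6)² = 102.92.
The Normal likelihood contributes (σ²)^(−n/2) exp(−SS/(2σ²)), so the posterior is Inverse-Gamma(α + n/2, β + SS/2) = Inverse-Gamma(9, 66.46).
The mode of Inverse-Gamma(a, b) is b/(a+1) = 66.46/10 ≈ 6.646.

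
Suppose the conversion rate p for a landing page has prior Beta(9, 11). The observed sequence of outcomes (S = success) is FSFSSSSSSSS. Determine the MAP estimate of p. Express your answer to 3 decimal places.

p̂_MAP = 0.586

Prior: Beta(9, 11).
Data: 9 successes in 11 trials (from the sequence). The binomial likelihood contributes p^9(1−p)^2, so the posterior is Beta(9+9, 11+2) = Beta(18, 13).
For Beta(a, b) with a, b > 1 the mode is (a−1)/(a+b−2) = 17/29 ≈ 0.586.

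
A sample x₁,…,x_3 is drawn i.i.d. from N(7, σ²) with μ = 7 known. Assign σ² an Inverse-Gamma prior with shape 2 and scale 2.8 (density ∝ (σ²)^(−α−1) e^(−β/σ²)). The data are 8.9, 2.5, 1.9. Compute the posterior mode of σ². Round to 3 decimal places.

Sum of squared deviations about the known mean: SS = (8.9−7)² + (2.5−7)² + (1.9−7)² = 49.87.
The Normal likelihood contributes (σ²)^(−n/2) exp(−SS/(2σ²)), so the posterior is Inverse-Gamma(α + n/2, β + SS/2) = Inverse-Gamma(3.5, 27.735).
The mode of Inverse-Gamma(a, b) is b/(a+1) = 27.735/4.5 ≈ 6.163.

σ̂²_MAP = 6.163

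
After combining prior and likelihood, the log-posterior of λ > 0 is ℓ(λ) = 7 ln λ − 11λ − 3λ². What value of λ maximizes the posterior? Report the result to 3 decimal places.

λ̂_MAP = 0.500

ℓ'(λ) = 7/λ − 11 − 6λ. Setting this to zero and multiplying by λ: 6λ² + 11λ − 7 = 0.
λ = (−11 + √(11² + 4·6·7)) / (2·6) = (−11 + √289) / 12 = (−11 + 17)/12 = 1/2.
ℓ''(λ) = −7/λ² − 6 < 0, confirming a maximum.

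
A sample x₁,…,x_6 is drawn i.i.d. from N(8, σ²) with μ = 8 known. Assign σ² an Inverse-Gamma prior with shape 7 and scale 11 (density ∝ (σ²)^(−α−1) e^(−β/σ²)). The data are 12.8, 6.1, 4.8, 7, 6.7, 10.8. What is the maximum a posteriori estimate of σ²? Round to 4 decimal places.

Sum of squared deviations about the known mean: SS = (12.8−8)² + (6.1−8)² + (4.8−8)² + (7−8)² + (6.7−8)² + (10.8−8)² = 47.42.
The Normal likelihood contributes (σ²)^(−n/2) exp(−SS/(2σ²)), so the posterior is Inverse-Gamma(α + n/2, β + SS/2) = Inverse-Gamma(10, 34.71).
The mode of Inverse-Gamma(a, b) is b/(a+1) = 34.71/11 ≈ 3.1555.

σ̂²_MAP = 3.1555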